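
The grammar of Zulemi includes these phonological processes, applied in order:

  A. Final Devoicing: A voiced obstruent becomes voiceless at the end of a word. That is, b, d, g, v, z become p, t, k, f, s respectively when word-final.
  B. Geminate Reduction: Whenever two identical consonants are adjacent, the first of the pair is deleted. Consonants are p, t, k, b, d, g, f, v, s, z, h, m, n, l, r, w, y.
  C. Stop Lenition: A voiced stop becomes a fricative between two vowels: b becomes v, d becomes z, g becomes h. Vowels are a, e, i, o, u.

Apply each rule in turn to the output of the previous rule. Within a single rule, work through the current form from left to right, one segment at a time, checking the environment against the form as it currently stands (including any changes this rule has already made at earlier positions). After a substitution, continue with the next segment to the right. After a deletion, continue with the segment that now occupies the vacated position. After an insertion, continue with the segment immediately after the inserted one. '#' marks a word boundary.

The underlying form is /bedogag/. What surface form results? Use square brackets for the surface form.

A Final Devoicing: [bedogag] → [bedogak]
B Geminate Reduction: no change — [bedogak]
C Stop Lenition: [bedogak] → [bezohak]

[bezohak]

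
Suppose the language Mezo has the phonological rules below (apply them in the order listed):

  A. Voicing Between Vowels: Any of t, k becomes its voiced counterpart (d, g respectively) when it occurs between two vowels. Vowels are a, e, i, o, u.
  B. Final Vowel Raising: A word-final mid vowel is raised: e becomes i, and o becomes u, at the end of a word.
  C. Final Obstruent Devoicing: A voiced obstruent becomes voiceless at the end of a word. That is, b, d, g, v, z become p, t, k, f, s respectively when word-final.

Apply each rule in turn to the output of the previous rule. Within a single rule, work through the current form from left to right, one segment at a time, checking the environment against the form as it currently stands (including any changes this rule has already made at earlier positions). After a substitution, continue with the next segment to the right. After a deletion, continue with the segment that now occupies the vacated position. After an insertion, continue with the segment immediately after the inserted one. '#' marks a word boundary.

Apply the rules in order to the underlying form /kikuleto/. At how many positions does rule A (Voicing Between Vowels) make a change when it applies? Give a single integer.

2

A Voicing Between Vowels: [kikuleto] → [kiguledo]
B Final Vowel Raising: [kiguledo] → [kiguledu]
C Final Obstruent Devoicing: no change — [kiguledu]
Rule A changed 2 position(s).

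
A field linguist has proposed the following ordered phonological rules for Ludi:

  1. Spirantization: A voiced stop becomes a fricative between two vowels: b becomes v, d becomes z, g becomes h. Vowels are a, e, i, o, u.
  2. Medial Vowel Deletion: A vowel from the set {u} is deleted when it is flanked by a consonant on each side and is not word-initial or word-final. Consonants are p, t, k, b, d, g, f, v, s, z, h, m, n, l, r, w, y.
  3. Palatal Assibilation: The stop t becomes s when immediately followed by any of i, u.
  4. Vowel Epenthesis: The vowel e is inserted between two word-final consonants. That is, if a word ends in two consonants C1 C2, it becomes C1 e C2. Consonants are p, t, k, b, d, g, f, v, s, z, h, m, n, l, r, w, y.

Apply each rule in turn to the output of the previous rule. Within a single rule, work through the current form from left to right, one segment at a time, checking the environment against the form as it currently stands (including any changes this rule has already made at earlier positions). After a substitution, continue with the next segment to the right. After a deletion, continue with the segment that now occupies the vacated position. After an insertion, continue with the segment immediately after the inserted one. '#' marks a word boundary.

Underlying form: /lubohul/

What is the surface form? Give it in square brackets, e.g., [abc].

1 Spirantization: [lubohul] → [luvohul]
2 Medial Vowel Deletion: [luvohul] → [lvohl]
3 Palatal Assibilation: no change — [lvohl]
4 Vowel Epenthesis: [lvohl] → [lvohel]

[lvohel]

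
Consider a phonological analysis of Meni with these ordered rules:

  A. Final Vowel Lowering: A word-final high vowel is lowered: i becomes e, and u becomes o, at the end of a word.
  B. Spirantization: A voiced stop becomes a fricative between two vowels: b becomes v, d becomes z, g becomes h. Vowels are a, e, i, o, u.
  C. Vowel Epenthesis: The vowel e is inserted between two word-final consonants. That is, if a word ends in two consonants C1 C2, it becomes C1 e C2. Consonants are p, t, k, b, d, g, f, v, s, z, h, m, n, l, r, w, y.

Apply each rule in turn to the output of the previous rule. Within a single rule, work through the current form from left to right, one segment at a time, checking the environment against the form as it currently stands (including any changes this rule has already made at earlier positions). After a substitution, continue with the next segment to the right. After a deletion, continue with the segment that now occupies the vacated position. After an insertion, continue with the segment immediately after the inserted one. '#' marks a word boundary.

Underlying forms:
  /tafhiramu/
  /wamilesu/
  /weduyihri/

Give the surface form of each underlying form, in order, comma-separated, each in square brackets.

[tafhiramo], [wamileso], [wezuyihre]

/tafhiramu/:
  A Final Vowel Lowering: [tafhiramu] → [tafhiramo]
  B Spirantization: no change — [tafhiramo]
  C Vowel Epenthesis: no change — [tafhiramo]
/wamilesu/:
  A Final Vowel Lowering: [wamilesu] → [wamileso]
  B Spirantization: no change — [wamileso]
  C Vowel Epenthesis: no change — [wamileso]
/weduyihri/:
  A Final Vowel Lowering: [weduyihri] → [weduyihre]
  B Spirantization: [weduyihre] → [wezuyihre]
  C Vowel Epenthesis: no change — [wezuyihre]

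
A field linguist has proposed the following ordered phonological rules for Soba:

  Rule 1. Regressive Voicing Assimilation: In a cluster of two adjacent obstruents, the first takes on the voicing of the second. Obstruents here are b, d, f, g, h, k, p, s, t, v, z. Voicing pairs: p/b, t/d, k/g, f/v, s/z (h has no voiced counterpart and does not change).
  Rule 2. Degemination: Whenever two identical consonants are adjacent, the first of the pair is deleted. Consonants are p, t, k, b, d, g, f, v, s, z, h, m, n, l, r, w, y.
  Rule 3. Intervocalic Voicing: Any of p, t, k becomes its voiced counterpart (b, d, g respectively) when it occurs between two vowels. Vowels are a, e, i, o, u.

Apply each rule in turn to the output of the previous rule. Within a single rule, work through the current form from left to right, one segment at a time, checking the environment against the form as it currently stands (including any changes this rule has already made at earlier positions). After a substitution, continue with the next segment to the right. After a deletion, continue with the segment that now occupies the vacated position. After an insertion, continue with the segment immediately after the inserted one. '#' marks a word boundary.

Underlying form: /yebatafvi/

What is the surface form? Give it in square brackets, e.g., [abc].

[yebadavi]

Rule 1 Regressive Voicing Assimilation: [yebatafvi] → [yebatavvi]
Rule 2 Degemination: [yebatavvi] → [yebatavi]
Rule 3 Intervocalic Voicing: [yebatavi] → [yebadavi]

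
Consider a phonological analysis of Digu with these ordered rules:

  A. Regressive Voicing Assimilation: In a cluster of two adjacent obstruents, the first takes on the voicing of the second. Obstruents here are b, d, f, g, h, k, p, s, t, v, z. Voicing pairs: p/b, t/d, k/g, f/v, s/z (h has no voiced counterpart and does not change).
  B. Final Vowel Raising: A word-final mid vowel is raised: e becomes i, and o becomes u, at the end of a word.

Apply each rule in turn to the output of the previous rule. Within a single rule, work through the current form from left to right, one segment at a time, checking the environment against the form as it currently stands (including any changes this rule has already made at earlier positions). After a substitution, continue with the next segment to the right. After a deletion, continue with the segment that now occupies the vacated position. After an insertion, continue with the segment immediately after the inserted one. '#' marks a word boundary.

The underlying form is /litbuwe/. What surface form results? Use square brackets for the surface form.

[lidbuwi]

A Regressive Voicing Assimilation: [litbuwe] → [lidbuwe]
B Final Vowel Raising: [lidbuwe] → [lidbuwi]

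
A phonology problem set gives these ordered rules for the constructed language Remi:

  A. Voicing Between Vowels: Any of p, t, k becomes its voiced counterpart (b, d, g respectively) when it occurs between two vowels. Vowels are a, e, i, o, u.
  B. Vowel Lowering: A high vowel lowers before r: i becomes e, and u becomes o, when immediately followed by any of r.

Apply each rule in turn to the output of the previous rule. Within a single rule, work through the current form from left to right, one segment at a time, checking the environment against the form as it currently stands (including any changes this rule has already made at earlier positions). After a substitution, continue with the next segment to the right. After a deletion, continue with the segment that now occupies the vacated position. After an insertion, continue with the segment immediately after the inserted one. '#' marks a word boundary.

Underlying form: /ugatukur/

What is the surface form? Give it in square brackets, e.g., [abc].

[ugadugor]

A Voicing Between Vowels: [ugatukur] → [ugadugur]
B Vowel Lowering: [ugadugur] → [ugadugor]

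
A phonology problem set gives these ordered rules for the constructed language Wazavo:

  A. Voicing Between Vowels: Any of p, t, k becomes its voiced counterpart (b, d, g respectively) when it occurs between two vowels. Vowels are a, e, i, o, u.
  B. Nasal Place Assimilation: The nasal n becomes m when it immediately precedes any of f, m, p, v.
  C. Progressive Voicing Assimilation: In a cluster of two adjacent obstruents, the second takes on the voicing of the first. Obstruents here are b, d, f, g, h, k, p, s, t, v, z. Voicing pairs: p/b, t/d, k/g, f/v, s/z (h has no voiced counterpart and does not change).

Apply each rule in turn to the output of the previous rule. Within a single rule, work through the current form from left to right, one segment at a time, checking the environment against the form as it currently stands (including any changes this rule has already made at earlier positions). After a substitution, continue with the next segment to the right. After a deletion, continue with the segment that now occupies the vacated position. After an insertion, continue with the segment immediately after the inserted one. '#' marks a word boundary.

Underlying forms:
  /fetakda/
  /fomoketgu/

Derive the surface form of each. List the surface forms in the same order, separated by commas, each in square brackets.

[fedakta], [fomogetku]

/fetakda/:
  A Voicing Between Vowels: [fetakda] → [fedakda]
  B Nasal Place Assimilation: no change — [fedakda]
  C Progressive Voicing Assimilation: [fedakda] → [fedakta]
/fomoketgu/:
  A Voicing Between Vowels: [fomoketgu] → [fomogetgu]
  B Nasal Place Assimilation: no change — [fomogetgu]
  C Progressive Voicing Assimilation: [fomogetgu] → [fomogetku]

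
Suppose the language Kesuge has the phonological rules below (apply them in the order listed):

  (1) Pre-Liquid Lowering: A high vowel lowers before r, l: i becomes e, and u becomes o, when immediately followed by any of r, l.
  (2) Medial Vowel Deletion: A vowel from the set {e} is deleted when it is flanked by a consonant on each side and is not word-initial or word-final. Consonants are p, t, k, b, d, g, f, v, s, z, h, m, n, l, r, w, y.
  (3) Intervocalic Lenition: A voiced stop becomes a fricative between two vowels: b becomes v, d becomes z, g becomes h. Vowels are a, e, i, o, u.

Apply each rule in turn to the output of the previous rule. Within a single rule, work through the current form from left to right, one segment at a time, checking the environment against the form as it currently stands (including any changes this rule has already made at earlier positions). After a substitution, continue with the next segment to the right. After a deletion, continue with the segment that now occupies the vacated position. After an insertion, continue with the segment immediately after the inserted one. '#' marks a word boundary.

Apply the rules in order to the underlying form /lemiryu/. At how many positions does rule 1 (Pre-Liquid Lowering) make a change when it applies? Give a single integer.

1

(1) Pre-Liquid Lowering: [lemiryu] → [lemeryu]
(2) Medial Vowel Deletion: [lemeryu] → [lmryu]
(3) Intervocalic Lenition: no change — [lmryu]
Rule 1 changed 1 position(s).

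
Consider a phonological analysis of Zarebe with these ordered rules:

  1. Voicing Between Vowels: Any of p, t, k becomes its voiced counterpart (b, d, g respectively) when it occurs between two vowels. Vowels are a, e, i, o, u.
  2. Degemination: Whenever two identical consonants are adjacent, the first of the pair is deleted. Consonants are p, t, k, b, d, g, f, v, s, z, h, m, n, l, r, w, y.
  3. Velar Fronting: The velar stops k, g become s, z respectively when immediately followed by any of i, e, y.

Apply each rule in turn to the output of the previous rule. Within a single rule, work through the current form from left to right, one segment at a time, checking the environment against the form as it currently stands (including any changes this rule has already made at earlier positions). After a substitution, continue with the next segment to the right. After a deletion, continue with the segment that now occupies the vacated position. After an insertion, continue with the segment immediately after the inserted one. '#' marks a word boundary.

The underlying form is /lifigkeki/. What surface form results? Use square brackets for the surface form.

1 Voicing Between Vowels: [lifigkeki] → [lifigkegi]
2 Degemination: no change — [lifigkegi]
3 Velar Fronting: [lifigkegi] → [lifigsezi]

[lifigsezi]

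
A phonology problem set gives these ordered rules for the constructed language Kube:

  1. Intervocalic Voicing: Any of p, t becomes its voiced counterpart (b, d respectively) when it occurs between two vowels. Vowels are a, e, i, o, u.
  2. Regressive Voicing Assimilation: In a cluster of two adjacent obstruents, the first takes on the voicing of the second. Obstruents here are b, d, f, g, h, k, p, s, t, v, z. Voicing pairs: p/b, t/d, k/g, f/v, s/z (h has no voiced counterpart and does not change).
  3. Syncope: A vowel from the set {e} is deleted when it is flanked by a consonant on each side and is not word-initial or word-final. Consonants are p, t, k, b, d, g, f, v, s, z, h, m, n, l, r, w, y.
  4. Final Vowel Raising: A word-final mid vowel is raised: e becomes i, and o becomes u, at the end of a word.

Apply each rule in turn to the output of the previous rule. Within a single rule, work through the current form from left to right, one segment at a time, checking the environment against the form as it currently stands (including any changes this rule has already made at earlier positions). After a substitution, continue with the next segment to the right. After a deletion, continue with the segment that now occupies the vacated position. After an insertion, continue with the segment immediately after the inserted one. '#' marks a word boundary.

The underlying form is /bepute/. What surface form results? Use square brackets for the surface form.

1 Intervocalic Voicing: [bepute] → [bebude]
2 Regressive Voicing Assimilation: no change — [bebude]
3 Syncope: [bebude] → [bbude]
4 Final Vowel Raising: [bbude] → [bbudi]

[bbudi]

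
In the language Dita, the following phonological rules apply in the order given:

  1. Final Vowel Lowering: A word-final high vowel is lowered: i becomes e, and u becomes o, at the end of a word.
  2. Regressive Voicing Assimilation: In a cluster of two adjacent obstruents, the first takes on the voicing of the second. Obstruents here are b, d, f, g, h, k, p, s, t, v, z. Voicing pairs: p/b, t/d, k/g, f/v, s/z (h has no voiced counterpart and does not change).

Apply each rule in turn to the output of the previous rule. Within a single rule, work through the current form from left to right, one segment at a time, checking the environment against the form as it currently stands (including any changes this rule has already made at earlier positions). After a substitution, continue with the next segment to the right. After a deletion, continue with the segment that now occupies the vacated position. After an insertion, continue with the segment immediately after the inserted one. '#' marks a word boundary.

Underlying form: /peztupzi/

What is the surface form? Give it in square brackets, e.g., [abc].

[pestubze]

1 Final Vowel Lowering: [peztupzi] → [peztupze]
2 Regressive Voicing Assimilation: [peztupze] → [pestubze]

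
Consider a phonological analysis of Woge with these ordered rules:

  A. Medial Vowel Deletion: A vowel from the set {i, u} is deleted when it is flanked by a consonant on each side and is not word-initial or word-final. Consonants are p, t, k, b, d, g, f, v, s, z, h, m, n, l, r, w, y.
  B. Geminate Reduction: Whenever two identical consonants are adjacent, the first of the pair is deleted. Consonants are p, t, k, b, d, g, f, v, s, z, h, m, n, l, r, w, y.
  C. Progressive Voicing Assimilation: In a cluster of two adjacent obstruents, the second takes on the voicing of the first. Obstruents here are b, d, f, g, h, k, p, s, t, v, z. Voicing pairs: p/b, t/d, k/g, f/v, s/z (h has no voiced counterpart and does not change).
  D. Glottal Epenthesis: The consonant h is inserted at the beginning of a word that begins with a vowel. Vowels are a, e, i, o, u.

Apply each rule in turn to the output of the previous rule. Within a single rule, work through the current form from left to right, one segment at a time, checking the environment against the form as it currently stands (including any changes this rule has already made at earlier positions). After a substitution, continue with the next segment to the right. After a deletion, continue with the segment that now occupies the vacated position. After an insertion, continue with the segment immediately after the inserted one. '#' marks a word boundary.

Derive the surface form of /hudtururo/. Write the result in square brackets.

A Medial Vowel Deletion: [hudtururo] → [hdtrro]
B Geminate Reduction: [hdtrro] → [hdtro]
C Progressive Voicing Assimilation: [hdtro] → [httro]
D Glottal Epenthesis: no change — [httro]

[httro]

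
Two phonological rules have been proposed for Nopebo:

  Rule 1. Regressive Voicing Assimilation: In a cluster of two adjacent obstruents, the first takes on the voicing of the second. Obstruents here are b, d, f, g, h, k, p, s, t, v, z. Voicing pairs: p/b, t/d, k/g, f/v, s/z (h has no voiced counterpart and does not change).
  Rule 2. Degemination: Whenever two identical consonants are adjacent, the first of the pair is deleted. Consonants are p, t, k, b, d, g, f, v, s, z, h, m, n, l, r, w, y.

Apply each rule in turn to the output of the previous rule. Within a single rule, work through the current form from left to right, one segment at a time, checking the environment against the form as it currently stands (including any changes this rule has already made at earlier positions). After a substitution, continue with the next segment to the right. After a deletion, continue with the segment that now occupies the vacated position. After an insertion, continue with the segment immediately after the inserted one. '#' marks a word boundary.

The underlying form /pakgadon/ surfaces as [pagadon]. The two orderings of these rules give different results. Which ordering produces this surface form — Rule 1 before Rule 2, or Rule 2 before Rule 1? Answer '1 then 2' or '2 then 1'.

Order 1 then 2:
  1 Regressive Voicing Assimilation: [pakgadon] → [paggadon]
  2 Degemination: [paggadon] → [pagadon]
  result: [pagadon]
Order 2 then 1:
  2 Degemination: no change — [pakgadon]
  1 Regressive Voicing Assimilation: [pakgadon] → [paggadon]
  result: [paggadon]

1 then 2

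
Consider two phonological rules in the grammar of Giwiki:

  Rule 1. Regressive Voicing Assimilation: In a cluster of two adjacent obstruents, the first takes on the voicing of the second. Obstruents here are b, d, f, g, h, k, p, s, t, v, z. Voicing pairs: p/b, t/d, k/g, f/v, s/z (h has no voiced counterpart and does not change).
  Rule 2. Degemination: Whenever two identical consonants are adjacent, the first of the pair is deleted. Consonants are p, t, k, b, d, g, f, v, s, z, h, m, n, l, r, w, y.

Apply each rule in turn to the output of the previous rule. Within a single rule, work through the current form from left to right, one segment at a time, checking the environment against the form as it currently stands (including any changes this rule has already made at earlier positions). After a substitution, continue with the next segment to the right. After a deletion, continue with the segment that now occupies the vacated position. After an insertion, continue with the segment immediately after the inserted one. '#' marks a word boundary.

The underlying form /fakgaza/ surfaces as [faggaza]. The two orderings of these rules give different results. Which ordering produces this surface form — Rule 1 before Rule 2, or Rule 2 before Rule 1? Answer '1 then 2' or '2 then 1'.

Order 1 then 2:
  1 Regressive Voicing Assimilation: [fakgaza] → [faggaza]
  2 Degemination: [faggaza] → [fagaza]
  result: [fagaza]
Order 2 then 1:
  2 Degemination: no change — [fakgaza]
  1 Regressive Voicing Assimilation: [fakgaza] → [faggaza]
  result: [faggaza]

2 then 1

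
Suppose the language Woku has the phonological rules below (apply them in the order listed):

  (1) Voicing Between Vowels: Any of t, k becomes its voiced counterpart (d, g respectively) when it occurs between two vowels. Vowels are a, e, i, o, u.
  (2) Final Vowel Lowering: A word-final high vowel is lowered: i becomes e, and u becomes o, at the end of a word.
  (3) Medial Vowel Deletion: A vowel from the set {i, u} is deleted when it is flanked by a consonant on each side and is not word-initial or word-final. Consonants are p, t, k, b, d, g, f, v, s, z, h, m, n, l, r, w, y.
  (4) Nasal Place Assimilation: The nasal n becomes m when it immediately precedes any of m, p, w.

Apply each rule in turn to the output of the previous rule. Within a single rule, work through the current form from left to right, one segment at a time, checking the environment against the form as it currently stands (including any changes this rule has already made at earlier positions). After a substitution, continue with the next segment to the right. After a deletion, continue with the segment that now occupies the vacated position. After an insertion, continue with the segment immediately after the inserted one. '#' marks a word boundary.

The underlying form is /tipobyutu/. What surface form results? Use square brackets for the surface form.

[tpobydo]

(1) Voicing Between Vowels: [tipobyutu] → [tipobyudu]
(2) Final Vowel Lowering: [tipobyudu] → [tipobyudo]
(3) Medial Vowel Deletion: [tipobyudo] → [tpobydo]
(4) Nasal Place Assimilation: no change — [tpobydo]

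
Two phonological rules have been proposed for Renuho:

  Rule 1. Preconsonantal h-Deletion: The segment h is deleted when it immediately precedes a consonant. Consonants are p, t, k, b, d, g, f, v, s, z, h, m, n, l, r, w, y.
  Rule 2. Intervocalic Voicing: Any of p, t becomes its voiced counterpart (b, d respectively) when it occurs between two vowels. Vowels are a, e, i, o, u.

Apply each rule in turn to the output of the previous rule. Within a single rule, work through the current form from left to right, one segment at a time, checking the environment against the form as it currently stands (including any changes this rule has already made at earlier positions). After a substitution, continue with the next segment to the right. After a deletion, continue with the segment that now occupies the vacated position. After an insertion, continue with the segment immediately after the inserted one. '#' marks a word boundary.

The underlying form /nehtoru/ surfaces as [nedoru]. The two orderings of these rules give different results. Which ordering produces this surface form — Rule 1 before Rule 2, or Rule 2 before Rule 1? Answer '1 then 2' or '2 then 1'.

Order 1 then 2:
  1 Preconsonantal h-Deletion: [nehtoru] → [netoru]
  2 Intervocalic Voicing: [netoru] → [nedoru]
  result: [nedoru]
Order 2 then 1:
  2 Intervocalic Voicing: no change — [nehtoru]
  1 Preconsonantal h-Deletion: [nehtoru] → [netoru]
  result: [netoru]

1 then 2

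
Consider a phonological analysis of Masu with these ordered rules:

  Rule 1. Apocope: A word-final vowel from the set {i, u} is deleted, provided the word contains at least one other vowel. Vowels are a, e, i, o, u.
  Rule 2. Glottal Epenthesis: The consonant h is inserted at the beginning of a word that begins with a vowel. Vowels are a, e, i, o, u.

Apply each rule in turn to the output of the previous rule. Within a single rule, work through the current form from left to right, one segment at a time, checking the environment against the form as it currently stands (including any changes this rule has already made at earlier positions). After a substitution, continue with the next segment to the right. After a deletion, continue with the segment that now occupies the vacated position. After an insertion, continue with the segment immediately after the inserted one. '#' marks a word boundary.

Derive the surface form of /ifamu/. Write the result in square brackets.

[hifam]

Rule 1 Apocope: [ifamu] → [ifam]
Rule 2 Glottal Epenthesis: [ifam] → [hifam]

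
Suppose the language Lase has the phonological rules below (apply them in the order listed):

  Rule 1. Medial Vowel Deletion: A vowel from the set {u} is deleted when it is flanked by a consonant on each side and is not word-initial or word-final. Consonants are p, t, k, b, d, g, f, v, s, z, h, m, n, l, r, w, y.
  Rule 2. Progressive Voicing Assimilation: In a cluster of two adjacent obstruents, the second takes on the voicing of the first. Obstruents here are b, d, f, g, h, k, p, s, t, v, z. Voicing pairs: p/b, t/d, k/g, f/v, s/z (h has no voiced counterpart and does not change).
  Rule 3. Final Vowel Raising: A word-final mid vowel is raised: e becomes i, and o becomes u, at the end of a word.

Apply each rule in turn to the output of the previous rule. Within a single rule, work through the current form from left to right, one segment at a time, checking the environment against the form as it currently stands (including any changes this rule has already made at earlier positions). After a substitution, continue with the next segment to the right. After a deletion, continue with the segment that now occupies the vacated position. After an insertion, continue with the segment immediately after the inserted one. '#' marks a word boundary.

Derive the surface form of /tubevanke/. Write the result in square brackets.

[tpevanki]

Rule 1 Medial Vowel Deletion: [tubevanke] → [tbevanke]
Rule 2 Progressive Voicing Assimilation: [tbevanke] → [tpevanke]
Rule 3 Final Vowel Raising: [tpevanke] → [tpevanki]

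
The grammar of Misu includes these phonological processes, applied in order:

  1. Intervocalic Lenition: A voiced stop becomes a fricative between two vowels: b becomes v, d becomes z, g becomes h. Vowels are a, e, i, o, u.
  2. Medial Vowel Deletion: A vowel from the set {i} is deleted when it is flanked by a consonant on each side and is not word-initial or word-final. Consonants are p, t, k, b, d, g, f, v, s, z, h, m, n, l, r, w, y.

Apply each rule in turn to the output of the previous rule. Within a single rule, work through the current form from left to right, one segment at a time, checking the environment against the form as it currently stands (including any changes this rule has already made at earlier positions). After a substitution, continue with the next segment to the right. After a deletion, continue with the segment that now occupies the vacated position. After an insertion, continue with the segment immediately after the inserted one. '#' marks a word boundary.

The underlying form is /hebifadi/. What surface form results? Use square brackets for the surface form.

[hevfazi]

1 Intervocalic Lenition: [hebifadi] → [hevifazi]
2 Medial Vowel Deletion: [hevifazi] → [hevfazi]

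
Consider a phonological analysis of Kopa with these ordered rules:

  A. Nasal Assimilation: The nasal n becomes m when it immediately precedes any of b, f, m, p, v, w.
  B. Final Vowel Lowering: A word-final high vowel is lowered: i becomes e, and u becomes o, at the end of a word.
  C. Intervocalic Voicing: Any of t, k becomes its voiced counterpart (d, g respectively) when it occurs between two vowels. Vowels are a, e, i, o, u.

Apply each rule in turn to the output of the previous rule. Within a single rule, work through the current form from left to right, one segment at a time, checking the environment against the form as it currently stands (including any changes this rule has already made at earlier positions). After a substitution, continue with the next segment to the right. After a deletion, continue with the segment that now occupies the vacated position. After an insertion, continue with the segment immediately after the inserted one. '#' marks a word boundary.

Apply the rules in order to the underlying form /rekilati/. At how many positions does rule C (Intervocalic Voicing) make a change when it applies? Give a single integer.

2

A Nasal Assimilation: no change — [rekilati]
B Final Vowel Lowering: [rekilati] → [rekilate]
C Intervocalic Voicing: [rekilate] → [regilade]
Rule C changed 2 position(s).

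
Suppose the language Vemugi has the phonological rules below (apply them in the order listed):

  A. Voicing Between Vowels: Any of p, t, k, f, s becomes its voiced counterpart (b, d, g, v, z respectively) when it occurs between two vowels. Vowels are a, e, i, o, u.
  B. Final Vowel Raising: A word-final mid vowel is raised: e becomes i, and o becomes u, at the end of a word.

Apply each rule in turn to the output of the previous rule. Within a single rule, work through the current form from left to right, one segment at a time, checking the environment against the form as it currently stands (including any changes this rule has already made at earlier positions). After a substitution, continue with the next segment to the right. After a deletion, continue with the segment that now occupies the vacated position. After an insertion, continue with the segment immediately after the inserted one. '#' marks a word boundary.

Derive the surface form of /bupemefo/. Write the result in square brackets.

A Voicing Between Vowels: [bupemefo] → [bubemevo]
B Final Vowel Raising: [bubemevo] → [bubemevu]

[bubemevu]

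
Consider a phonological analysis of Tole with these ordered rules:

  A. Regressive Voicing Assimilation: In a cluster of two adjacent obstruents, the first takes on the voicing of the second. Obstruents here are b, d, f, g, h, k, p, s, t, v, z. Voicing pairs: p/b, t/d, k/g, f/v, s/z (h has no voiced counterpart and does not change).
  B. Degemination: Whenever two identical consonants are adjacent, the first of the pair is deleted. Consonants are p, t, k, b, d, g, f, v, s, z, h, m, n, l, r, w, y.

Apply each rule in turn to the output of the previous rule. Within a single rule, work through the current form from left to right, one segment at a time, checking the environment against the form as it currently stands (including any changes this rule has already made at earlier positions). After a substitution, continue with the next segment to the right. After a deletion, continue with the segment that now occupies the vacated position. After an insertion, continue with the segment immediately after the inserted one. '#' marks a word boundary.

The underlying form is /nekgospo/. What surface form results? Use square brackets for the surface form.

A Regressive Voicing Assimilation: [nekgospo] → [neggospo]
B Degemination: [neggospo] → [negospo]

[negospo]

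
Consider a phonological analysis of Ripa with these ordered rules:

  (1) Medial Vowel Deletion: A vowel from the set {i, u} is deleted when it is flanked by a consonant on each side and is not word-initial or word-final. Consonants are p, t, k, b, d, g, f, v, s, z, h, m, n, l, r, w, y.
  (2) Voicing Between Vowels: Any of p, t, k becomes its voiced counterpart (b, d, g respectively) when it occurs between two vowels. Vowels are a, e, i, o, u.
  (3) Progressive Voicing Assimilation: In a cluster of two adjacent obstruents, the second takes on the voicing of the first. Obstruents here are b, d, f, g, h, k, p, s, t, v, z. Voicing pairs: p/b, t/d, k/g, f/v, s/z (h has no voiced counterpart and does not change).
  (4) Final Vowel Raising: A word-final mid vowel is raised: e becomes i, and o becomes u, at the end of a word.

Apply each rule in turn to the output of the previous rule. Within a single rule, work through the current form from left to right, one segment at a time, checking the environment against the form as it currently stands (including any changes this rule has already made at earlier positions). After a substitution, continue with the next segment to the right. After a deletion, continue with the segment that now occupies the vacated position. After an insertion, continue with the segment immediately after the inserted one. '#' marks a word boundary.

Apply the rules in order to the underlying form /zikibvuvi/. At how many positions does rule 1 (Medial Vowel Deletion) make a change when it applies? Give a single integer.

(1) Medial Vowel Deletion: [zikibvuvi] → [zkbvvi]
(2) Voicing Between Vowels: no change — [zkbvvi]
(3) Progressive Voicing Assimilation: [zkbvvi] → [zgbvvi]
(4) Final Vowel Raising: no change — [zgbvvi]
Rule 1 changed 3 position(s).

3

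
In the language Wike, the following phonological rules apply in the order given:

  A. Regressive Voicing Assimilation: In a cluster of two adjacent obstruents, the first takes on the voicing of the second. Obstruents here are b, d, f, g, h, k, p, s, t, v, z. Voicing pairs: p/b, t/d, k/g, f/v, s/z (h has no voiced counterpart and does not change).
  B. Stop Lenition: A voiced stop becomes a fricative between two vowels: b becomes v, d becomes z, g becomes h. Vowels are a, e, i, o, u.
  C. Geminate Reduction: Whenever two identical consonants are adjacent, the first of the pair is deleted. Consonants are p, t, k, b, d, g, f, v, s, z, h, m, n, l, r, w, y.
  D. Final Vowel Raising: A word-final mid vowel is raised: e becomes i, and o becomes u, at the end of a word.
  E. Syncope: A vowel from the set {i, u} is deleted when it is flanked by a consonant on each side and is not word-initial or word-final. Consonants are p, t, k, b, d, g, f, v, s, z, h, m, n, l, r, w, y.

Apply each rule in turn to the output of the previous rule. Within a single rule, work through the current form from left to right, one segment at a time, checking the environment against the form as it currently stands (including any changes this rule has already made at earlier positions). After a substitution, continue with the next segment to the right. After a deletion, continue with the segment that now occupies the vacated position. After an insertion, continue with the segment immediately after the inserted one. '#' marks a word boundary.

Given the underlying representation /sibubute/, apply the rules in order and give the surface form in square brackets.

[svvti]

A Regressive Voicing Assimilation: no change — [sibubute]
B Stop Lenition: [sibubute] → [sivuvute]
C Geminate Reduction: no change — [sivuvute]
D Final Vowel Raising: [sivuvute] → [sivuvuti]
E Syncope: [sivuvuti] → [svvti]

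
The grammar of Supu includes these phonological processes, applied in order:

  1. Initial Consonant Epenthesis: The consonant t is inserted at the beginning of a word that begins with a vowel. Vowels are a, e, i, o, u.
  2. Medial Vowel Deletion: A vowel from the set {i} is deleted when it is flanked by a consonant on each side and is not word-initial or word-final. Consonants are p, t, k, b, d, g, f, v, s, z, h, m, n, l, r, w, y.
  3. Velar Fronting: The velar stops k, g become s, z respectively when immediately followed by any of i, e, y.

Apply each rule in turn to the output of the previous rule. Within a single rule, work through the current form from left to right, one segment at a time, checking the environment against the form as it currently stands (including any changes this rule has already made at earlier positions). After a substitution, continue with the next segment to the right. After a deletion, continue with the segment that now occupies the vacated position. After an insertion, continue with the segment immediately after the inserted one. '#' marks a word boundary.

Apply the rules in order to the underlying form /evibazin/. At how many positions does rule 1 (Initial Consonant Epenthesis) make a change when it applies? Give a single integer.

1 Initial Consonant Epenthesis: [evibazin] → [tevibazin]
2 Medial Vowel Deletion: [tevibazin] → [tevbazn]
3 Velar Fronting: no change — [tevbazn]
Rule 1 changed 1 position(s).

1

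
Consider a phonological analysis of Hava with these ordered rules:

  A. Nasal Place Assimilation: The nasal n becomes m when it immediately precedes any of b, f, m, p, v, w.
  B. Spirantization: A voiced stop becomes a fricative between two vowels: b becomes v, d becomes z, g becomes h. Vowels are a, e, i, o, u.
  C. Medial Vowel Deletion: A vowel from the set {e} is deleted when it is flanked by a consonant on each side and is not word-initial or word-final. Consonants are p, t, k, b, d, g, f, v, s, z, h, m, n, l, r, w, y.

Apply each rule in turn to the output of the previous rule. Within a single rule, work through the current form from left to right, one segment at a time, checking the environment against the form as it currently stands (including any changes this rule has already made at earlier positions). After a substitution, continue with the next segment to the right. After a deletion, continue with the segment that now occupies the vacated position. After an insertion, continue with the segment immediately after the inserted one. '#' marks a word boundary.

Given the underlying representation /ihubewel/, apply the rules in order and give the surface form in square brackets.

[ihuvwl]

A Nasal Place Assimilation: no change — [ihubewel]
B Spirantization: [ihubewel] → [ihuvewel]
C Medial Vowel Deletion: [ihuvewel] → [ihuvwl]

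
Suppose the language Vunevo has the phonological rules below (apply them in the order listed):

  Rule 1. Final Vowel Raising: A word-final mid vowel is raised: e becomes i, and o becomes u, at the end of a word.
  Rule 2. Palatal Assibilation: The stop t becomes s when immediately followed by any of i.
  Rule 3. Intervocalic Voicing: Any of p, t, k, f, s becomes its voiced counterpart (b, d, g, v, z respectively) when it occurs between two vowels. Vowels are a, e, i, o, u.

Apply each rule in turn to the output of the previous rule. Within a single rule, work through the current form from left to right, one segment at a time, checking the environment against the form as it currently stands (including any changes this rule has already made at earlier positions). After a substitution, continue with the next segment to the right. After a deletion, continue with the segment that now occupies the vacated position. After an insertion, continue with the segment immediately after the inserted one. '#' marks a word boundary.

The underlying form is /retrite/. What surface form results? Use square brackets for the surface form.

Rule 1 Final Vowel Raising: [retrite] → [retriti]
Rule 2 Palatal Assibilation: [retriti] → [retrisi]
Rule 3 Intervocalic Voicing: [retrisi] → [retrizi]

[retrizi]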